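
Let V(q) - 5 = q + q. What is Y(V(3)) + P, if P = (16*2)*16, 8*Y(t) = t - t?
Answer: 512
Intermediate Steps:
V(q) = 5 + 2*q (V(q) = 5 + (q + q) = 5 + 2*q)
Y(t) = 0 (Y(t) = (t - t)/8 = (⅛)*0 = 0)
P = 512 (P = 32*16 = 512)
Y(V(3)) + P = 0 + 512 = 512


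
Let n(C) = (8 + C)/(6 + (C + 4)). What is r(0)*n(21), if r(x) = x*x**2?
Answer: 0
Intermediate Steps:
r(x) = x**3
n(C) = (8 + C)/(10 + C) (n(C) = (8 + C)/(6 + (4 + C)) = (8 + C)/(10 + C))
r(0)*n(21) = 0**3*((8 + 21)/(10 + 21)) = 0*(29/31) = 0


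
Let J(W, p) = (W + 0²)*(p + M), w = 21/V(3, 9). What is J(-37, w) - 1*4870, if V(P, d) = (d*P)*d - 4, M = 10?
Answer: -1253137/239 ≈ -5243.3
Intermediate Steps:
V(P, d) = -4 + P*d² (V(P, d) = (P*d)*d - 4 = P*d² - 4 = -4 + P*d²)
w = 21/239 (w = 21/(-4 + 3*9²) = 21/(-4 + 3*81) = 21/(-4 + 243) = 21/239 ≈ 0.087866)
J(W, p) = W*(10 + p) (J(W, p) = (W + 0²)*(p + 10) = (W + 0)*(10 + p) = W*(10 + p))
J(-37, w) - 1*4870 = -37*(10 + 21/239) - 1*4870 = -37*2411/239 - 4870 = -89207/239 - 4870 = -1253137/239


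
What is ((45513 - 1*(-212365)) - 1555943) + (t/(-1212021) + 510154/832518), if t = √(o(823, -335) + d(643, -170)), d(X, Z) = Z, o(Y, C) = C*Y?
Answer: -540330983758/416259 - 5*I*√11035/1212021 ≈ -1.2981e+6 - 0.00043336*I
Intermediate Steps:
t = 5*I*√11035 (t = √(-335*823 - 170) = √(-275705 - 170) = √(-275875) = 5*I*√11035 ≈ 525.24*I)
((45513 - 1*(-212365)) - 1555943) + (t/(-1212021) + 510154/832518) = ((45513 - 1*(-212365)) - 1555943) + ((5*I*√11035)/(-1212021) + 510154/832518) = ((45513 + 212365) - 1555943) + ((5*I*√11035)*(-1/1212021) + 510154*(1/832518)) = (257878 - 1555943) + (-5*I*√11035/1212021 + 255077/416259) = -1298065 + (255077/416259 - 5*I*√11035/1212021) = -540330983758/416259 - 5*I*√11035/1212021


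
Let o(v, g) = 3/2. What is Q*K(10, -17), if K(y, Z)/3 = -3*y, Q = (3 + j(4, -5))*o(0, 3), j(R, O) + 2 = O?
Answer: 540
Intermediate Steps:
j(R, O) = -2 + O
o(v, g) = 3/2 (o(v, g) = 3*(1/2) = 3/2)
Q = -6 (Q = (3 + (-2 - 5))*(3/2) = (3 - 7)*(3/2) = -4*3/2 = -6)
K(y, Z) = -9*y (K(y, Z) = 3*(-3*y) = -9*y)
Q*K(10, -17) = -(-54)*10 = -6*(-90) = 540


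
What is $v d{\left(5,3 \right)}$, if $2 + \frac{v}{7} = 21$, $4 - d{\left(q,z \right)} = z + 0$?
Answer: $133$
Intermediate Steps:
$d{\left(q,z \right)} = 4 - z$ ($d{\left(q,z \right)} = 4 - \left(z + 0\right) = 4 - z$)
$v = 133$ ($v = -14 + 7 \cdot 21 = -14 + 147 = 133$)
$v d{\left(5,3 \right)} = 133 \left(4 - 3\right) = 133 \cdot 1 = 133$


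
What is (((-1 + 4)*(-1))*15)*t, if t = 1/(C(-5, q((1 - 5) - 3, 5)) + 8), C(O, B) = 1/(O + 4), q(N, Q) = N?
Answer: -45/7 ≈ -6.4286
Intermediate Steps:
C(O, B) = 1/(4 + O)
t = 1/7 (t = 1/(1/(4 - 5) + 8) = 1/(1/(-1) + 8) = 1/(-1 + 8) = 1/7 ≈ 0.14286)
(((-1 + 4)*(-1))*15)*t = (((-1 + 4)*(-1))*15)*(1/7) = ((3*(-1))*15)*(1/7) = -3*15*(1/7) = -45*1/7 = -45/7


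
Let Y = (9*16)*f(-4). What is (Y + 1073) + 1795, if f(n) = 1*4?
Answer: 3444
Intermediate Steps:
f(n) = 4
Y = 576 (Y = (9*16)*4 = 144*4 = 576)
(Y + 1073) + 1795 = (576 + 1073) + 1795 = 1649 + 1795 = 3444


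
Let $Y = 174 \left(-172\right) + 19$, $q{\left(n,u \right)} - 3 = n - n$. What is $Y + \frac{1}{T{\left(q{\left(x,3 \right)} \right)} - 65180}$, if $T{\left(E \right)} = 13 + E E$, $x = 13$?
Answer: $- \frac{1948810623}{65158} \approx -29909.0$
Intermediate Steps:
$q{\left(n,u \right)} = 3$ ($q{\left(n,u \right)} = 3 + \left(n - n\right) = 3 + 0 = 3$)
$T{\left(E \right)} = 13 + E^{2}$
$Y = -29909$ ($Y = -29928 + 19 = -29909$)
$Y + \frac{1}{T{\left(q{\left(x,3 \right)} \right)} - 65180} = -29909 + \frac{1}{\left(13 + 3^{2}\right) - 65180} = -29909 + \frac{1}{\left(13 + 9\right) - 65180} = -29909 + \frac{1}{22 - 65180} = -29909 + \frac{1}{-65158} = -29909 - \frac{1}{65158} = - \frac{1948810623}{65158}$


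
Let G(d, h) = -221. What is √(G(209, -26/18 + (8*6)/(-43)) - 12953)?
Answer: I*√13174 ≈ 114.78*I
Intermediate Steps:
√(G(209, -26/18 + (8*6)/(-43)) - 12953) = √(-221 - 12953) = √(-13174) = I*√13174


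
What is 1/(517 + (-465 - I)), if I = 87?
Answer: -1/35 ≈ -0.028571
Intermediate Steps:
1/(517 + (-465 - I)) = 1/(517 + (-465 - 1*87)) = 1/(517 + (-465 - 87)) = 1/(517 - 552) = 1/(-35) = -1/35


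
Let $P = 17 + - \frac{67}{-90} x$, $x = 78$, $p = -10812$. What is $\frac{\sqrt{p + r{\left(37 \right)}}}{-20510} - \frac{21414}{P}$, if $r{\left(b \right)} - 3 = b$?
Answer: $- \frac{160605}{563} - \frac{i \sqrt{2693}}{10255} \approx -285.27 - 0.0050604 i$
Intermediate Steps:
$r{\left(b \right)} = 3 + b$
$P = \frac{1126}{15}$ ($P = 17 + - \frac{67}{-90} \cdot 78 = 17 + \left(-67\right) \left(- \frac{1}{90}\right) 78 = 17 + \frac{67}{90} \cdot 78 = 17 + \frac{871}{15} = \frac{1126}{15} \approx 75.067$)
$\frac{\sqrt{p + r{\left(37 \right)}}}{-20510} - \frac{21414}{P} = \frac{\sqrt{-10812 + \left(3 + 37\right)}}{-20510} - \frac{21414}{\frac{1126}{15}} = \sqrt{-10812 + 40} \left(- \frac{1}{20510}\right) - \frac{160605}{563} = \sqrt{-10772} \left(- \frac{1}{20510}\right) - \frac{160605}{563} = 2 i \sqrt{2693} \left(- \frac{1}{20510}\right) - \frac{160605}{563} = - \frac{i \sqrt{2693}}{10255} - \frac{160605}{563} = - \frac{160605}{563} - \frac{i \sqrt{2693}}{10255}$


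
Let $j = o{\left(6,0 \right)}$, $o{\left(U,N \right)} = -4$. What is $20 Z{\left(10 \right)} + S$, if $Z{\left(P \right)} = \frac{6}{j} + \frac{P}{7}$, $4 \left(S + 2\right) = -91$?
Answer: $- \frac{733}{28} \approx -26.179$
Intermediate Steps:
$j = -4$
$S = - \frac{99}{4}$ ($S = -2 + \frac{1}{4} \left(-91\right) = -2 - \frac{91}{4} = - \frac{99}{4} \approx -24.75$)
$Z{\left(P \right)} = - \frac{3}{2} + \frac{P}{7}$ ($Z{\left(P \right)} = \frac{6}{-4} + \frac{P}{7} = 6 \left(- \frac{1}{4}\right) + P \frac{1}{7} = - \frac{3}{2} + \frac{P}{7}$)
$20 Z{\left(10 \right)} + S = 20 \left(- \frac{3}{2} + \frac{1}{7} \cdot 10\right) - \frac{99}{4} = 20 \left(- \frac{3}{2} + \frac{10}{7}\right) - \frac{99}{4} = 20 \left(- \frac{1}{14}\right) - \frac{99}{4} = - \frac{10}{7} - \frac{99}{4} = - \frac{733}{28}$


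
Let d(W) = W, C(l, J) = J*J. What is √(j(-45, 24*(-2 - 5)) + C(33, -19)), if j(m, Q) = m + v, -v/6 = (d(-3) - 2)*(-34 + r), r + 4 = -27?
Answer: I*√1634 ≈ 40.423*I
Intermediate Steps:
r = -31 (r = -4 - 27 = -31)
C(l, J) = J²
v = -1950 (v = -6*(-3 - 2)*(-34 - 31) = -(-30)*(-65) = -6*325 = -1950)
j(m, Q) = -1950 + m (j(m, Q) = m - 1950 = -1950 + m)
√(j(-45, 24*(-2 - 5)) + C(33, -19)) = √((-1950 - 45) + (-19)²) = √(-1995 + 361) = √(-1634) = I*√1634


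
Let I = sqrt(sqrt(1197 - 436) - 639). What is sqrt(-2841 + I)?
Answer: sqrt(-2841 + sqrt(-639 + sqrt(761))) ≈ 0.232 + 53.302*I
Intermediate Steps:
I = sqrt(-639 + sqrt(761)) (I = sqrt(sqrt(761) - 639) = sqrt(-639 + sqrt(761)) ≈ 24.727*I)
sqrt(-2841 + I) = sqrt(-2841 + sqrt(-639 + sqrt(761)))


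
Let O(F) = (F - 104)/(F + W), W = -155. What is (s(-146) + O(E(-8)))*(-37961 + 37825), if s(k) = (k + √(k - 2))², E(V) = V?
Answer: -469267456/163 + 79424*I*√37 ≈ -2.8789e+6 + 4.8312e+5*I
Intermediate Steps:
O(F) = (-104 + F)/(-155 + F) (O(F) = (F - 104)/(F - 155) = (-104 + F)/(-155 + F))
s(k) = (k + √(-2 + k))²
(s(-146) + O(E(-8)))*(-37961 + 37825) = ((-146 + √(-2 - 146))² + (-104 - 8)/(-155 - 8))*(-37961 + 37825) = ((-146 + √(-148))² - 112/(-163))*(-136) = ((-146 + 2*I*√37)² - 1/163*(-112))*(-136) = ((-146 + 2*I*√37)² + 112/163)*(-136) = (112/163 + (-146 + 2*I*√37)²)*(-136) = -15232/163 - 136*(-146 + 2*I*√37)²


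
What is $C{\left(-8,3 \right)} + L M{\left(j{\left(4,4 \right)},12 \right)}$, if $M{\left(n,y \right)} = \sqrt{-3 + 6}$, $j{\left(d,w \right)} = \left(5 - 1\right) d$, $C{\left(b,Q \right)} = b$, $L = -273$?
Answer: $-8 - 273 \sqrt{3} \approx -480.85$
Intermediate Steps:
$j{\left(d,w \right)} = 4 d$
$M{\left(n,y \right)} = \sqrt{3}$
$C{\left(-8,3 \right)} + L M{\left(j{\left(4,4 \right)},12 \right)} = -8 - 273 \sqrt{3}$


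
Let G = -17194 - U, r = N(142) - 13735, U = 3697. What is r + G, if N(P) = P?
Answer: -34484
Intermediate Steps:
r = -13593 (r = 142 - 13735 = -13593)
G = -20891 (G = -17194 - 1*3697 = -17194 - 3697 = -20891)
r + G = -13593 - 20891 = -34484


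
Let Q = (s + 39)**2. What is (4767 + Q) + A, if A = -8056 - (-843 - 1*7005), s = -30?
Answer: 4640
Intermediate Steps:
A = -208 (A = -8056 - (-843 - 7005) = -8056 - 1*(-7848) = -8056 + 7848 = -208)
Q = 81 (Q = (-30 + 39)**2 = 9**2 = 81)
(4767 + Q) + A = (4767 + 81) - 208 = 4848 - 208 = 4640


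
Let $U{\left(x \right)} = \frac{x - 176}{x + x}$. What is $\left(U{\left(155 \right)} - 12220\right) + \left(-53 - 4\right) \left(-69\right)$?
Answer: $- \frac{2568991}{310} \approx -8287.1$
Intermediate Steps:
$U{\left(x \right)} = \frac{-176 + x}{2 x}$
$\left(U{\left(155 \right)} - 12220\right) + \left(-53 - 4\right) \left(-69\right) = \left(\frac{-176 + 155}{2 \cdot 155} - 12220\right) + \left(-53 - 4\right) \left(-69\right) = \left(\frac{1}{2} \cdot \frac{1}{155} \left(-21\right) - 12220\right) - -3933 = \left(- \frac{21}{310} - 12220\right) + 3933 = - \frac{3788221}{310} + 3933 = - \frac{2568991}{310}$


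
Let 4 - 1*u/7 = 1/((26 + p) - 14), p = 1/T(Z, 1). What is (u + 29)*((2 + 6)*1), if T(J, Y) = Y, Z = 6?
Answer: 5872/13 ≈ 451.69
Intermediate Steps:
p = 1 (p = 1/1 = 1)
u = 357/13 (u = 28 - 7/((26 + 1) - 14) = 28 - 7/(27 - 14) = 28 - 7/13 = 357/13 ≈ 27.462)
(u + 29)*((2 + 6)*1) = (357/13 + 29)*((2 + 6)*1) = 734*(8*1)/13 = (734/13)*8 = 5872/13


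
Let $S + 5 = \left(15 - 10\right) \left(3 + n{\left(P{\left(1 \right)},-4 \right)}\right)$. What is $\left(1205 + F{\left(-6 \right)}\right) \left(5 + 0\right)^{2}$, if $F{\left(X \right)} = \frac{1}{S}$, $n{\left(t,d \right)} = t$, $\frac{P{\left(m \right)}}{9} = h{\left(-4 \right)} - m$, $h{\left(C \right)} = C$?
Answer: $\frac{1295370}{43} \approx 30125.0$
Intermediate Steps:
$P{\left(m \right)} = -36 - 9 m$ ($P{\left(m \right)} = 9 \left(-4 - m\right) = -36 - 9 m$)
$S = -215$ ($S = -5 + \left(15 - 10\right) \left(3 - 45\right) = -5 + 5 \left(3 - 45\right) = -5 + 5 \left(-42\right) = -5 - 210 = -215$)
$F{\left(X \right)} = - \frac{1}{215}$ ($F{\left(X \right)} = \frac{1}{-215} = - \frac{1}{215}$)
$\left(1205 + F{\left(-6 \right)}\right) \left(5 + 0\right)^{2} = \left(1205 - \frac{1}{215}\right) \left(5 + 0\right)^{2} = \frac{259074 \cdot 5^{2}}{215} = \frac{259074}{215} \cdot 25 = \frac{1295370}{43}$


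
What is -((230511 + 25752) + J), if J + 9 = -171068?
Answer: -85186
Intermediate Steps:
J = -171077 (J = -9 - 171068 = -171077)
-((230511 + 25752) + J) = -((230511 + 25752) - 171077) = -(256263 - 171077) = -1*85186 = -85186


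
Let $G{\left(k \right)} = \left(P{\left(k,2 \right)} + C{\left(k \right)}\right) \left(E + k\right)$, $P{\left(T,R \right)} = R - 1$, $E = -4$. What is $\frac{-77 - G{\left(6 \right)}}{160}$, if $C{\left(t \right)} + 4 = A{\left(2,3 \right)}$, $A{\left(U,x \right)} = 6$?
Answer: $- \frac{83}{160} \approx -0.51875$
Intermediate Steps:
$C{\left(t \right)} = 2$ ($C{\left(t \right)} = -4 + 6 = 2$)
$P{\left(T,R \right)} = -1 + R$ ($P{\left(T,R \right)} = R - 1 = -1 + R$)
$G{\left(k \right)} = -12 + 3 k$ ($G{\left(k \right)} = \left(\left(-1 + 2\right) + 2\right) \left(-4 + k\right) = \left(1 + 2\right) \left(-4 + k\right) = 3 \left(-4 + k\right) = -12 + 3 k$)
$\frac{-77 - G{\left(6 \right)}}{160} = \frac{-77 - \left(-12 + 3 \cdot 6\right)}{160} = \frac{-77 - \left(-12 + 18\right)}{160} = \frac{-77 - 6}{160} = \frac{1}{160} \left(-83\right) = - \frac{83}{160}$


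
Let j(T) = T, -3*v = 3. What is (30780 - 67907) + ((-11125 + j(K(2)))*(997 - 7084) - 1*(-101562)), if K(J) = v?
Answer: 67788397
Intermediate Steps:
v = -1 (v = -⅓*3 = -1)
K(J) = -1
(30780 - 67907) + ((-11125 + j(K(2)))*(997 - 7084) - 1*(-101562)) = (30780 - 67907) + ((-11125 - 1)*(997 - 7084) - 1*(-101562)) = -37127 + (-11126*(-6087) + 101562) = -37127 + (67723962 + 101562) = -37127 + 67825524 = 67788397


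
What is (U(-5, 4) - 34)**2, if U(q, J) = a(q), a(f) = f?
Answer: 1521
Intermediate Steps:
U(q, J) = q
(U(-5, 4) - 34)**2 = (-5 - 34)**2 = (-39)**2 = 1521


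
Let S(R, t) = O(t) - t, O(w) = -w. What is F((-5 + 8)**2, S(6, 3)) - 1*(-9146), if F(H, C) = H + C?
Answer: 9149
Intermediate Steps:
S(R, t) = -2*t (S(R, t) = -t - t = -2*t)
F(H, C) = C + H
F((-5 + 8)**2, S(6, 3)) - 1*(-9146) = (-2*3 + (-5 + 8)**2) - 1*(-9146) = (-6 + 3**2) + 9146 = (-6 + 9) + 9146 = 3 + 9146 = 9149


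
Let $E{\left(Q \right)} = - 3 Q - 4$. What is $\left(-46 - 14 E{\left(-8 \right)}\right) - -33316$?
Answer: $32990$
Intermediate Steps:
$E{\left(Q \right)} = -4 - 3 Q$
$\left(-46 - 14 E{\left(-8 \right)}\right) - -33316 = \left(-46 - 14 \left(-4 - -24\right)\right) - -33316 = \left(-46 - 14 \left(-4 + 24\right)\right) + 33316 = \left(-46 - 280\right) + 33316 = -326 + 33316 = 32990$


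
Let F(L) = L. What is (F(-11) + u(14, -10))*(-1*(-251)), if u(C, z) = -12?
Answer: -5773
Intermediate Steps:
(F(-11) + u(14, -10))*(-1*(-251)) = (-11 - 12)*(-1*(-251)) = -23*251 = -5773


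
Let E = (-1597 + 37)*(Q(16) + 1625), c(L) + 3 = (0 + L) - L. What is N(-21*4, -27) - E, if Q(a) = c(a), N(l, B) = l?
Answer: 2530236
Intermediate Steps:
c(L) = -3 (c(L) = -3 + ((0 + L) - L) = -3 + (L - L) = -3 + 0 = -3)
Q(a) = -3
E = -2530320 (E = (-1597 + 37)*(-3 + 1625) = -1560*1622 = -2530320)
N(-21*4, -27) - E = -21*4 - 1*(-2530320) = -84 + 2530320 = 2530236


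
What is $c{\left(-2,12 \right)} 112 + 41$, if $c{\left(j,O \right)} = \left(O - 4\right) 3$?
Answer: $2729$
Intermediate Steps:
$c{\left(j,O \right)} = -12 + 3 O$ ($c{\left(j,O \right)} = \left(-4 + O\right) 3 = -12 + 3 O$)
$c{\left(-2,12 \right)} 112 + 41 = \left(-12 + 3 \cdot 12\right) 112 + 41 = \left(-12 + 36\right) 112 + 41 = 24 \cdot 112 + 41 = 2688 + 41 = 2729$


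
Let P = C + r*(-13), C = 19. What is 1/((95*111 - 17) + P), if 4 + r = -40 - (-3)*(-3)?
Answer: 1/11236 ≈ 8.9000e-5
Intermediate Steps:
r = -53 (r = -4 + (-40 - (-3)*(-3)) = -4 + (-40 - 1*9) = -4 + (-40 - 9) = -4 - 49 = -53)
P = 708 (P = 19 - 53*(-13) = 19 + 689 = 708)
1/((95*111 - 17) + P) = 1/((95*111 - 17) + 708) = 1/((10545 - 17) + 708) = 1/(10528 + 708) = 1/11236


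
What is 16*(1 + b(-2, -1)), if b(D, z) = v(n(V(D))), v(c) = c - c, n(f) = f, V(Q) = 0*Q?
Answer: 16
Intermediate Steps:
V(Q) = 0
v(c) = 0
b(D, z) = 0
16*(1 + b(-2, -1)) = 16*(1 + 0) = 16*1 = 16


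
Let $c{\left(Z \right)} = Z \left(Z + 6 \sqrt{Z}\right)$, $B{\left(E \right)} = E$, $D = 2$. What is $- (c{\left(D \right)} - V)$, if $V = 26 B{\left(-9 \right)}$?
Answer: $-238 - 12 \sqrt{2} \approx -254.97$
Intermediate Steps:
$V = -234$ ($V = 26 \left(-9\right) = -234$)
$- (c{\left(D \right)} - V) = - (\left(2^{2} + 6 \cdot 2^{\frac{3}{2}}\right) - -234) = - (\left(4 + 6 \cdot 2 \sqrt{2}\right) + 234) = - (\left(4 + 12 \sqrt{2}\right) + 234) = - (238 + 12 \sqrt{2}) = -238 - 12 \sqrt{2}$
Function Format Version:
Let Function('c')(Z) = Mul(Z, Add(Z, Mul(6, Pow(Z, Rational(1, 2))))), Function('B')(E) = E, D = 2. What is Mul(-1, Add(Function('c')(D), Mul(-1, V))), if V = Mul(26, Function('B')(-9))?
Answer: Add(-238, Mul(-12, Pow(2, Rational(1, 2)))) ≈ -254.97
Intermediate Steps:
V = -234 (V = Mul(26, -9) = -234)
Mul(-1, Add(Function('c')(D), Mul(-1, V))) = Mul(-1, Add(Add(Pow(2, 2), Mul(6, Pow(2, Rational(3, 2)))), Mul(-1, -234))) = Mul(-1, Add(Add(4, Mul(6, Mul(2, Pow(2, Rational(1, 2))))), 234)) = Mul(-1, Add(Add(4, Mul(12, Pow(2, Rational(1, 2)))), 234)) = Mul(-1, Add(238, Mul(12, Pow(2, Rational(1, 2))))) = Add(-238, Mul(-12, Pow(2, Rational(1, 2))))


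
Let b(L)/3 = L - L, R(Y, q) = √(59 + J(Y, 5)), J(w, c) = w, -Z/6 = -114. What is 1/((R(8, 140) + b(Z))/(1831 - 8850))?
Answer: -7019*√67/67 ≈ -857.51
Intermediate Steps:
Z = 684 (Z = -6*(-114) = 684)
R(Y, q) = √(59 + Y)
b(L) = 0 (b(L) = 3*(L - L) = 3*0 = 0)
1/((R(8, 140) + b(Z))/(1831 - 8850)) = 1/((√(59 + 8) + 0)/(1831 - 8850)) = 1/((√67 + 0)/(-7019)) = 1/(√67*(-1/7019)) = 1/(-√67/7019) = -7019*√67/67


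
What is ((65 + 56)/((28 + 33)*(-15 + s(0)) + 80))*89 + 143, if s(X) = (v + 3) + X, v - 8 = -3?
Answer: 38852/347 ≈ 111.97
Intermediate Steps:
v = 5 (v = 8 - 3 = 5)
s(X) = 8 + X (s(X) = (5 + 3) + X = 8 + X)
((65 + 56)/((28 + 33)*(-15 + s(0)) + 80))*89 + 143 = ((65 + 56)/((28 + 33)*(-15 + (8 + 0)) + 80))*89 + 143 = (121/(61*(-15 + 8) + 80))*89 + 143 = (121/(61*(-7) + 80))*89 + 143 = (121/(-427 + 80))*89 + 143 = (121/(-347))*89 + 143 = (121*(-1/347))*89 + 143 = -121/347*89 + 143 = -10769/347 + 143 = 38852/347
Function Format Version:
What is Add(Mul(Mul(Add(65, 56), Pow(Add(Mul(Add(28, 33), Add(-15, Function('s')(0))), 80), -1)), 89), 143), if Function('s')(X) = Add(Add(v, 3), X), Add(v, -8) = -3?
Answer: Rational(38852, 347) ≈ 111.97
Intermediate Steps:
v = 5 (v = Add(8, -3) = 5)
Function('s')(X) = Add(8, X) (Function('s')(X) = Add(Add(5, 3), X) = Add(8, X))
Add(Mul(Mul(Add(65, 56), Pow(Add(Mul(Add(28, 33), Add(-15, Function('s')(0))), 80), -1)), 89), 143) = Add(Mul(Mul(Add(65, 56), Pow(Add(Mul(Add(28, 33), Add(-15, Add(8, 0))), 80), -1)), 89), 143) = Add(Mul(Mul(121, Pow(Add(Mul(61, Add(-15, 8)), 80), -1)), 89), 143) = Add(Mul(Mul(121, Pow(Add(Mul(61, -7), 80), -1)), 89), 143) = Add(Mul(Mul(121, Pow(Add(-427, 80), -1)), 89), 143) = Add(Mul(Mul(121, Pow(-347, -1)), 89), 143) = Add(Mul(Mul(121, Rational(-1, 347)), 89), 143) = Add(Mul(Rational(-121, 347), 89), 143) = Add(Rational(-10769, 347), 143) = Rational(38852, 347)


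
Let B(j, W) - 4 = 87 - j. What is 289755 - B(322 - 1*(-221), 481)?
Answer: 290207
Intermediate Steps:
B(j, W) = 91 - j (B(j, W) = 4 + (87 - j) = 91 - j)
289755 - B(322 - 1*(-221), 481) = 289755 - (91 - (322 - 1*(-221))) = 289755 - (91 - (322 + 221)) = 289755 - (91 - 1*543) = 289755 - (91 - 543) = 289755 - 1*(-452) = 289755 + 452 = 290207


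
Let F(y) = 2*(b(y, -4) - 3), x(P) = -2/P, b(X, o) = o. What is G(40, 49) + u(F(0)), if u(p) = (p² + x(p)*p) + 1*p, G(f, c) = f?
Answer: 220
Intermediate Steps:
F(y) = -14 (F(y) = 2*(-4 - 3) = 2*(-7) = -14)
u(p) = -2 + p + p² (u(p) = (p² + (-2/p)*p) + 1*p = (p² - 2) + p = (-2 + p²) + p = -2 + p + p²)
G(40, 49) + u(F(0)) = 40 + (-2 - 14*(1 - 14)) = 40 + (-2 - 14*(-13)) = 40 + (-2 + 182) = 40 + 180 = 220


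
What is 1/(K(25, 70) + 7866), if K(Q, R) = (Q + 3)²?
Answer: 1/8650 ≈ 0.00011561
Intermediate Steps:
K(Q, R) = (3 + Q)²
1/(K(25, 70) + 7866) = 1/((3 + 25)² + 7866) = 1/(28² + 7866) = 1/(784 + 7866) = 1/8650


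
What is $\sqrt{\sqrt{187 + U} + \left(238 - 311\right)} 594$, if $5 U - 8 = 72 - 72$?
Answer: $\frac{594 \sqrt{-1825 + 5 \sqrt{4715}}}{5} \approx 4572.9 i$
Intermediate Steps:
$U = \frac{8}{5}$ ($U = \frac{8}{5} + \frac{72 - 72}{5} = \frac{8}{5} + \frac{1}{5} \cdot 0 = \frac{8}{5} + 0 = \frac{8}{5} \approx 1.6$)
$\sqrt{\sqrt{187 + U} + \left(238 - 311\right)} 594 = \sqrt{\sqrt{187 + \frac{8}{5}} + \left(238 - 311\right)} 594 = \sqrt{\sqrt{\frac{943}{5}} - 73} \cdot 594 = \sqrt{\frac{\sqrt{4715}}{5} - 73} \cdot 594 = \sqrt{-73 + \frac{\sqrt{4715}}{5}} \cdot 594 = 594 \sqrt{-73 + \frac{\sqrt{4715}}{5}}$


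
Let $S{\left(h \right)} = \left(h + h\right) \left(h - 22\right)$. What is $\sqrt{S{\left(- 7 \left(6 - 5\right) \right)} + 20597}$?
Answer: $\sqrt{21003} \approx 144.92$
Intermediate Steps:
$S{\left(h \right)} = 2 h \left(-22 + h\right)$
$\sqrt{S{\left(- 7 \left(6 - 5\right) \right)} + 20597} = \sqrt{2 \left(- 7 \left(6 - 5\right)\right) \left(-22 - 7 \left(6 - 5\right)\right) + 20597} = \sqrt{2 \left(\left(-7\right) 1\right) \left(-22 - 7\right) + 20597} = \sqrt{2 \left(-7\right) \left(-22 - 7\right) + 20597} = \sqrt{2 \left(-7\right) \left(-29\right) + 20597} = \sqrt{406 + 20597} = \sqrt{21003}$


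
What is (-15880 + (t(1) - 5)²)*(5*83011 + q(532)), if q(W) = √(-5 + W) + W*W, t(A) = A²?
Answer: -11074325256 - 15864*√527 ≈ -1.1075e+10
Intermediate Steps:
q(W) = W² + √(-5 + W) (q(W) = √(-5 + W) + W² = W² + √(-5 + W))
(-15880 + (t(1) - 5)²)*(5*83011 + q(532)) = (-15880 + (1² - 5)²)*(5*83011 + (532² + √(-5 + 532))) = (-15880 + (1 - 5)²)*(415055 + (283024 + √527)) = (-15880 + (-4)²)*(698079 + √527) = (-15880 + 16)*(698079 + √527) = -15864*(698079 + √527) = -11074325256 - 15864*√527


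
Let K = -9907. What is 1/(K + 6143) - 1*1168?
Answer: -4396353/3764 ≈ -1168.0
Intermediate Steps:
1/(K + 6143) - 1*1168 = 1/(-9907 + 6143) - 1*1168 = 1/(-3764) - 1168 = -1/3764 - 1168 = -4396353/3764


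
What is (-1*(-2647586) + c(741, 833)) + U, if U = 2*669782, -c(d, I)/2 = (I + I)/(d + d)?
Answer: 2954476484/741 ≈ 3.9871e+6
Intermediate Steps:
c(d, I) = -2*I/d (c(d, I) = -2*(I + I)/(d + d) = -2*2*I/(2*d) = -2*2*I*1/(2*d) = -2*I/d)
U = 1339564
(-1*(-2647586) + c(741, 833)) + U = (-1*(-2647586) - 2*833/741) + 1339564 = (2647586 - 2*833*1/741) + 1339564 = (2647586 - 1666/741) + 1339564 = 1961859560/741 + 1339564 = 2954476484/741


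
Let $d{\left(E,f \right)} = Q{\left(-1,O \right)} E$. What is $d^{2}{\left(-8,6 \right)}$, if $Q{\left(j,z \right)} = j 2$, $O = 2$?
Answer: $256$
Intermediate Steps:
$Q{\left(j,z \right)} = 2 j$
$d{\left(E,f \right)} = - 2 E$ ($d{\left(E,f \right)} = 2 \left(-1\right) E = - 2 E$)
$d^{2}{\left(-8,6 \right)} = \left(\left(-2\right) \left(-8\right)\right)^{2} = 16^{2} = 256$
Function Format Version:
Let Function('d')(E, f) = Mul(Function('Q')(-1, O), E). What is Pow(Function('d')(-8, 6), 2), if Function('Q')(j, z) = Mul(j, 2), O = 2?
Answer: 256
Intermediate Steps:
Function('Q')(j, z) = Mul(2, j)
Function('d')(E, f) = Mul(-2, E) (Function('d')(E, f) = Mul(Mul(2, -1), E) = Mul(-2, E))
Pow(Function('d')(-8, 6), 2) = Pow(Mul(-2, -8), 2) = Pow(16, 2) = 256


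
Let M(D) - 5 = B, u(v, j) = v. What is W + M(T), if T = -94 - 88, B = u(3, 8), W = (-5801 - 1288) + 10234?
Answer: 3153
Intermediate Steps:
W = 3145 (W = -7089 + 10234 = 3145)
B = 3
T = -182
M(D) = 8 (M(D) = 5 + 3 = 8)
W + M(T) = 3145 + 8 = 3153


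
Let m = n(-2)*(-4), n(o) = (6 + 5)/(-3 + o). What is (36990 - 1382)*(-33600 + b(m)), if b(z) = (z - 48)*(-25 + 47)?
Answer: -6135685696/5 ≈ -1.2271e+9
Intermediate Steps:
n(o) = 11/(-3 + o)
m = 44/5 (m = (11/(-3 - 2))*(-4) = (11/(-5))*(-4) = (11*(-1/5))*(-4) = -11/5*(-4) = 44/5 ≈ 8.8000)
b(z) = -1056 + 22*z (b(z) = (-48 + z)*22 = -1056 + 22*z)
(36990 - 1382)*(-33600 + b(m)) = (36990 - 1382)*(-33600 + (-1056 + 22*(44/5))) = 35608*(-33600 + (-1056 + 968/5)) = 35608*(-33600 - 4312/5) = 35608*(-172312/5) = -6135685696/5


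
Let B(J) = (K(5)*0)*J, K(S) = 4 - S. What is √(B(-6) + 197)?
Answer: √197 ≈ 14.036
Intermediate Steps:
B(J) = 0 (B(J) = ((4 - 1*5)*0)*J = ((4 - 5)*0)*J = (-1*0)*J = 0*J = 0)
√(B(-6) + 197) = √(0 + 197) = √197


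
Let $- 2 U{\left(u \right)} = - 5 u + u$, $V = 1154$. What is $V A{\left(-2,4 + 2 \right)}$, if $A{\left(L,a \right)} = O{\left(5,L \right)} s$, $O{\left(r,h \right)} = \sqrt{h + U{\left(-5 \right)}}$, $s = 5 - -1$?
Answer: $13848 i \sqrt{3} \approx 23985.0 i$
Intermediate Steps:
$U{\left(u \right)} = 2 u$ ($U{\left(u \right)} = - \frac{- 5 u + u}{2} = - \frac{\left(-4\right) u}{2} = 2 u$)
$s = 6$ ($s = 5 + 1 = 6$)
$O{\left(r,h \right)} = \sqrt{-10 + h}$ ($O{\left(r,h \right)} = \sqrt{h + 2 \left(-5\right)} = \sqrt{h - 10} = \sqrt{-10 + h}$)
$A{\left(L,a \right)} = 6 \sqrt{-10 + L}$ ($A{\left(L,a \right)} = \sqrt{-10 + L} 6 = 6 \sqrt{-10 + L}$)
$V A{\left(-2,4 + 2 \right)} = 1154 \cdot 6 \sqrt{-10 - 2} = 1154 \cdot 6 \sqrt{-12} = 1154 \cdot 6 \cdot 2 i \sqrt{3} = 1154 \cdot 12 i \sqrt{3} = 13848 i \sqrt{3}$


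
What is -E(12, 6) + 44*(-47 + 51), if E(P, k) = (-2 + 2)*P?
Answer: 176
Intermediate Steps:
E(P, k) = 0 (E(P, k) = 0*P = 0)
-E(12, 6) + 44*(-47 + 51) = -1*0 + 44*(-47 + 51) = 0 + 44*4 = 0 + 176 = 176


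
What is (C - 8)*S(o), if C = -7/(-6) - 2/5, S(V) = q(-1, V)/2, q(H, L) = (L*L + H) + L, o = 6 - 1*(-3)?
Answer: -19313/60 ≈ -321.88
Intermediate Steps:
o = 9 (o = 6 + 3 = 9)
q(H, L) = H + L + L² (q(H, L) = (L² + H) + L = (H + L²) + L = H + L + L²)
S(V) = -½ + V/2 + V²/2 (S(V) = (-1 + V + V²)/2 = (-1 + V + V²)*(½) = -½ + V/2 + V²/2)
C = 23/30 (C = -7*(-⅙) - 2*⅕ = 7/6 - ⅖ = 23/30 ≈ 0.76667)
(C - 8)*S(o) = (23/30 - 8)*(-½ + (½)*9 + (½)*9²) = -217*(-½ + 9/2 + (½)*81)/30 = -217*(-½ + 9/2 + 81/2)/30 = -217/30*89/2 = -19313/60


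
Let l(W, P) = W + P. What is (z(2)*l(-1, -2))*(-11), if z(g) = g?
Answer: 66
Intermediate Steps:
l(W, P) = P + W
(z(2)*l(-1, -2))*(-11) = (2*(-2 - 1))*(-11) = (2*(-3))*(-11) = -6*(-11) = 66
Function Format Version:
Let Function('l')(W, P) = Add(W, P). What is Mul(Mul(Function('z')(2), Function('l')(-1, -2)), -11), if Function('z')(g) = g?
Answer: 66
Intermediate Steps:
Function('l')(W, P) = Add(P, W)
Mul(Mul(Function('z')(2), Function('l')(-1, -2)), -11) = Mul(Mul(2, Add(-2, -1)), -11) = Mul(Mul(2, -3), -11) = Mul(-6, -11) = 66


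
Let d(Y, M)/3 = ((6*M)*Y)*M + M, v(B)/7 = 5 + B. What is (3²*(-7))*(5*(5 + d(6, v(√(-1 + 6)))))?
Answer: -50044050 - 16676415*√5 ≈ -8.7334e+7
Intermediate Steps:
v(B) = 35 + 7*B (v(B) = 7*(5 + B) = 35 + 7*B)
d(Y, M) = 3*M + 18*Y*M² (d(Y, M) = 3*(((6*M)*Y)*M + M) = 3*((6*M*Y)*M + M) = 3*(6*Y*M² + M) = 3*(M + 6*Y*M²) = 3*M + 18*Y*M²)
(3²*(-7))*(5*(5 + d(6, v(√(-1 + 6))))) = (3²*(-7))*(5*(5 + 3*(35 + 7*√(-1 + 6))*(1 + 6*(35 + 7*√(-1 + 6))*6))) = (9*(-7))*(5*(5 + 3*(35 + 7*√5)*(1 + 6*(35 + 7*√5)*6))) = -315*(5 + 3*(35 + 7*√5)*(1 + (1260 + 252*√5))) = -315*(5 + 3*(35 + 7*√5)*(1261 + 252*√5)) = -63*(25 + 15*(35 + 7*√5)*(1261 + 252*√5)) = -1575 - 945*(35 + 7*√5)*(1261 + 252*√5)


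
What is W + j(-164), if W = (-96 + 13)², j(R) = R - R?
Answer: 6889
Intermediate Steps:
j(R) = 0
W = 6889 (W = (-83)² = 6889)
W + j(-164) = 6889 + 0 = 6889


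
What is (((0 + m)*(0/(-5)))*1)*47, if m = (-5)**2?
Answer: 0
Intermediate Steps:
m = 25
(((0 + m)*(0/(-5)))*1)*47 = (((0 + 25)*(0/(-5)))*1)*47 = ((25*(0*(-1/5)))*1)*47 = ((25*0)*1)*47 = (0*1)*47 = 0*47 = 0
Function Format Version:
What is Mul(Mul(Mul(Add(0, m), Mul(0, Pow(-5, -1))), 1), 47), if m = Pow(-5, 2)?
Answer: 0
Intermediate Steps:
m = 25
Mul(Mul(Mul(Add(0, m), Mul(0, Pow(-5, -1))), 1), 47) = Mul(Mul(Mul(Add(0, 25), Mul(0, Pow(-5, -1))), 1), 47) = Mul(Mul(Mul(25, Mul(0, Rational(-1, 5))), 1), 47) = Mul(Mul(Mul(25, 0), 1), 47) = Mul(Mul(0, 1), 47) = Mul(0, 47) = 0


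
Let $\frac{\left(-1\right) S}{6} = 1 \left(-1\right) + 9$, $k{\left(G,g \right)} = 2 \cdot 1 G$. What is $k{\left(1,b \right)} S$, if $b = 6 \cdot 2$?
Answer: $-96$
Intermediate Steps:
$b = 12$
$k{\left(G,g \right)} = 2 G$
$S = -48$ ($S = - 6 \left(1 \left(-1\right) + 9\right) = - 6 \left(-1 + 9\right) = \left(-6\right) 8 = -48$)
$k{\left(1,b \right)} S = 2 \cdot 1 \left(-48\right) = 2 \left(-48\right) = -96$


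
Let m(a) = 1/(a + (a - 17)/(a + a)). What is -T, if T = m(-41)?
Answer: 41/1652 ≈ 0.024818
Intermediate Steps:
m(a) = 1/(a + (-17 + a)/(2*a)) (m(a) = 1/(a + (-17 + a)/((2*a))) = 1/(a + (-17 + a)*(1/(2*a))) = 1/(a + (-17 + a)/(2*a)))
T = -41/1652 (T = 2*(-41)/(-17 - 41 + 2*(-41)**2) = 2*(-41)/(-17 - 41 + 2*1681) = 2*(-41)/(-17 - 41 + 3362) = 2*(-41)/3304 = 2*(-41)*(1/3304) = -41/1652 ≈ -0.024818)
-T = -1*(-41/1652) = 41/1652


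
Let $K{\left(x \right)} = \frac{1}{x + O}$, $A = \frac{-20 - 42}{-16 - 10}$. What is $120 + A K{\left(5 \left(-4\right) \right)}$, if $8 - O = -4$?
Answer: $\frac{12449}{104} \approx 119.7$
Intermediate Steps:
$O = 12$ ($O = 8 - -4 = 8 + 4 = 12$)
$A = \frac{31}{13}$ ($A = - \frac{62}{-26} = \left(-62\right) \left(- \frac{1}{26}\right) = \frac{31}{13} \approx 2.3846$)
$K{\left(x \right)} = \frac{1}{12 + x}$ ($K{\left(x \right)} = \frac{1}{x + 12} = \frac{1}{12 + x}$)
$120 + A K{\left(5 \left(-4\right) \right)} = 120 + \frac{31}{13 \left(12 + 5 \left(-4\right)\right)} = 120 + \frac{31}{13 \left(12 - 20\right)} = 120 + \frac{31}{13 \left(-8\right)} = 120 + \frac{31}{13} \left(- \frac{1}{8}\right) = 120 - \frac{31}{104} = \frac{12449}{104}$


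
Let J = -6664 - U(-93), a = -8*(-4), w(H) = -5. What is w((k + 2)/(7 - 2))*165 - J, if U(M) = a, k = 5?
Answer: 5871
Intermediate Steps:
a = 32
U(M) = 32
J = -6696 (J = -6664 - 1*32 = -6664 - 32 = -6696)
w((k + 2)/(7 - 2))*165 - J = -5*165 - 1*(-6696) = -825 + 6696 = 5871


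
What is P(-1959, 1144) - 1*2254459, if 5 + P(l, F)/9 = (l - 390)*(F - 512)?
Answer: -15615616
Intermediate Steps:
P(l, F) = -45 + 9*(-512 + F)*(-390 + l) (P(l, F) = -45 + 9*((l - 390)*(F - 512)) = -45 + 9*((-390 + l)*(-512 + F)) = -45 + 9*((-512 + F)*(-390 + l)) = -45 + 9*(-512 + F)*(-390 + l))
P(-1959, 1144) - 1*2254459 = (1797075 - 4608*(-1959) - 3510*1144 + 9*1144*(-1959)) - 1*2254459 = (1797075 + 9027072 - 4015440 - 20169864) - 2254459 = -13361157 - 2254459 = -15615616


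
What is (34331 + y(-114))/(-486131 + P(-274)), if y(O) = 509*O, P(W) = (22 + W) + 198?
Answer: 677/13891 ≈ 0.048737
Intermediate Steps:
P(W) = 220 + W
(34331 + y(-114))/(-486131 + P(-274)) = (34331 + 509*(-114))/(-486131 + (220 - 274)) = (34331 - 58026)/(-486131 - 54) = -23695/(-486185) = -23695*(-1/486185) = 677/13891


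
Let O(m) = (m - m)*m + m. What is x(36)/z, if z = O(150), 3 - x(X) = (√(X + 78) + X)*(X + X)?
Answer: -863/50 - 12*√114/25 ≈ -22.385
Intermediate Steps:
O(m) = m (O(m) = 0*m + m = 0 + m = m)
x(X) = 3 - 2*X*(X + √(78 + X)) (x(X) = 3 - (√(X + 78) + X)*(X + X) = 3 - (√(78 + X) + X)*2*X = 3 - (X + √(78 + X))*2*X = 3 - 2*X*(X + √(78 + X)))
z = 150
x(36)/z = (3 - 2*36² - 2*36*√(78 + 36))/150 = (3 - 2*1296 - 2*36*√114)*(1/150) = (3 - 2592 - 72*√114)*(1/150) = (-2589 - 72*√114)*(1/150) = -863/50 - 12*√114/25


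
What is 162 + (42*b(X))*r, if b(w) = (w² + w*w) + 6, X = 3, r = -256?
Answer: -257886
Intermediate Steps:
b(w) = 6 + 2*w² (b(w) = (w² + w²) + 6 = 2*w² + 6 = 6 + 2*w²)
162 + (42*b(X))*r = 162 + (42*(6 + 2*3²))*(-256) = 162 + (42*(6 + 2*9))*(-256) = 162 + (42*(6 + 18))*(-256) = 162 + (42*24)*(-256) = 162 + 1008*(-256) = 162 - 258048 = -257886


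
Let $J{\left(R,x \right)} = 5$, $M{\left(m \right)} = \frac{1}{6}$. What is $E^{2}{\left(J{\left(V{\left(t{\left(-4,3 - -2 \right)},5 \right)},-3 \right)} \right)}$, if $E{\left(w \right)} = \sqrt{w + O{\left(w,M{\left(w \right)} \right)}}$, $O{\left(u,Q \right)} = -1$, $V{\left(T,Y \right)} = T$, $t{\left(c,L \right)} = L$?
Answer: $4$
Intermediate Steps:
$M{\left(m \right)} = \frac{1}{6}$
$E{\left(w \right)} = \sqrt{-1 + w}$ ($E{\left(w \right)} = \sqrt{w - 1} = \sqrt{-1 + w}$)
$E^{2}{\left(J{\left(V{\left(t{\left(-4,3 - -2 \right)},5 \right)},-3 \right)} \right)} = \left(\sqrt{-1 + 5}\right)^{2} = \left(\sqrt{4}\right)^{2} = 2^{2} = 4$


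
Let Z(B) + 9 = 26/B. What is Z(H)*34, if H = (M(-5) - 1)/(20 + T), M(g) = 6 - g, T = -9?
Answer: 3332/5 ≈ 666.40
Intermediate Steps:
H = 10/11 (H = ((6 - 1*(-5)) - 1)/(20 - 9) = ((6 + 5) - 1)/11 = (11 - 1)*(1/11) = 10*(1/11) = 10/11 ≈ 0.90909)
Z(B) = -9 + 26/B
Z(H)*34 = (-9 + 26/(10/11))*34 = (-9 + 26*(11/10))*34 = (-9 + 143/5)*34 = (98/5)*34 = 3332/5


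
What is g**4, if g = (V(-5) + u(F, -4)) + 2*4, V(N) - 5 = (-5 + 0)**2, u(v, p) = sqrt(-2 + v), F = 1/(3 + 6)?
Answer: (114 + I*sqrt(17))**4/81 ≈ 2.0688e+6 + 3.0126e+5*I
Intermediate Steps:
F = 1/9 ≈ 0.11111
V(N) = 30 (V(N) = 5 + (-5 + 0)**2 = 5 + (-5)**2 = 5 + 25 = 30)
g = 38 + I*sqrt(17)/3 (g = (30 + sqrt(-2 + 1/9)) + 2*4 = (30 + sqrt(-17/9)) + 8 = (30 + I*sqrt(17)/3) + 8 = 38 + I*sqrt(17)/3 ≈ 38.0 + 1.3744*I)
g**4 = (38 + I*sqrt(17)/3)**4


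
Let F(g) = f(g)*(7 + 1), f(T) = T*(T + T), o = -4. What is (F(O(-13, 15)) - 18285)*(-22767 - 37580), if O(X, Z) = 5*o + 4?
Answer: 856263583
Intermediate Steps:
f(T) = 2*T**2 (f(T) = T*(2*T) = 2*T**2)
O(X, Z) = -16 (O(X, Z) = 5*(-4) + 4 = -20 + 4 = -16)
F(g) = 16*g**2 (F(g) = (2*g**2)*(7 + 1) = (2*g**2)*8 = 16*g**2)
(F(O(-13, 15)) - 18285)*(-22767 - 37580) = (16*(-16)**2 - 18285)*(-22767 - 37580) = (16*256 - 18285)*(-60347) = (4096 - 18285)*(-60347) = -14189*(-60347) = 856263583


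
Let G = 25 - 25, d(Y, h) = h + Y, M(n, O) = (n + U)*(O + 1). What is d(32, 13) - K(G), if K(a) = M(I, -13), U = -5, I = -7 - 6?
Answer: -171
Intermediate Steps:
I = -13
M(n, O) = (1 + O)*(-5 + n) (M(n, O) = (n - 5)*(O + 1) = (-5 + n)*(1 + O) = (1 + O)*(-5 + n))
d(Y, h) = Y + h
G = 0
K(a) = 216 (K(a) = -5 - 13 - 5*(-13) - 13*(-13) = -5 - 13 + 65 + 169 = 216)
d(32, 13) - K(G) = (32 + 13) - 1*216 = 45 - 216 = -171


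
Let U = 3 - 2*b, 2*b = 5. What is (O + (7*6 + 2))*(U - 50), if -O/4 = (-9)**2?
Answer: 14560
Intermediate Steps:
b = 5/2 (b = (1/2)*5 = 5/2 ≈ 2.5000)
O = -324 (O = -4*(-9)**2 = -4*81 = -324)
U = -2 (U = 3 - 2*5/2 = 3 - 5 = -2)
(O + (7*6 + 2))*(U - 50) = (-324 + (7*6 + 2))*(-2 - 50) = (-324 + (42 + 2))*(-52) = (-324 + 44)*(-52) = -280*(-52) = 14560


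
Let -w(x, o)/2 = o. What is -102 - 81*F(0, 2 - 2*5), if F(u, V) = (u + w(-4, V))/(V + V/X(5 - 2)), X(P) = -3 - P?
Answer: 462/5 ≈ 92.400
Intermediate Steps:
w(x, o) = -2*o
F(u, V) = 6*(u - 2*V)/(5*V) (F(u, V) = (u - 2*V)/(V + V/(-3 - (5 - 2))) = (u - 2*V)/(V + V/(-3 - 1*3)) = (u - 2*V)/(V + V/(-3 - 3)) = (u - 2*V)/(V + V/(-6)) = (u - 2*V)/(V + V*(-⅙)) = (u - 2*V)/(V - V/6) = (u - 2*V)/((5*V/6)) = (u - 2*V)*(6/(5*V)) = 6*(u - 2*V)/(5*V))
-102 - 81*F(0, 2 - 2*5) = -102 - 486*(0 - 2*(2 - 2*5))/(5*(2 - 2*5)) = -102 - 486*(0 - 2*(2 - 10))/(5*(2 - 10)) = -102 - 486*(0 - 2*(-8))/(5*(-8)) = -102 - 486*(-1)*(0 + 16)/(5*8) = -102 - 486*(-1)*16/(5*8) = -102 - 81*(-12/5) = -102 + 972/5 = 462/5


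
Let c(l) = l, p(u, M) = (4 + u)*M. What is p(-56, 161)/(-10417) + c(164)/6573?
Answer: 56737544/68470941 ≈ 0.82864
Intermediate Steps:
p(u, M) = M*(4 + u)
p(-56, 161)/(-10417) + c(164)/6573 = (161*(4 - 56))/(-10417) + 164/6573 = (161*(-52))*(-1/10417) + 164*(1/6573) = -8372*(-1/10417) + 164/6573 = 8372/10417 + 164/6573 = 56737544/68470941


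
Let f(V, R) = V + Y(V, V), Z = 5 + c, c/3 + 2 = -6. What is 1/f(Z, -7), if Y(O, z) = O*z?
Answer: 1/342 ≈ 0.0029240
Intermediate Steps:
c = -24 (c = -6 + 3*(-6) = -6 - 18 = -24)
Z = -19 (Z = 5 - 24 = -19)
f(V, R) = V + V**2 (f(V, R) = V + V*V = V + V**2)
1/f(Z, -7) = 1/(-19*(1 - 19)) = 1/(-19*(-18)) = 1/342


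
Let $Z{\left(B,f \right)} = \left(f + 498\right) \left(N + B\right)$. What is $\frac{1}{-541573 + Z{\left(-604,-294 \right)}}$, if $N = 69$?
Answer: $- \frac{1}{650713} \approx -1.5368 \cdot 10^{-6}$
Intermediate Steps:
$Z{\left(B,f \right)} = \left(69 + B\right) \left(498 + f\right)$ ($Z{\left(B,f \right)} = \left(f + 498\right) \left(69 + B\right) = \left(498 + f\right) \left(69 + B\right) = \left(69 + B\right) \left(498 + f\right)$)
$\frac{1}{-541573 + Z{\left(-604,-294 \right)}} = \frac{1}{-541573 + \left(34362 + 69 \left(-294\right) + 498 \left(-604\right) - -177576\right)} = \frac{1}{-541573 + \left(34362 - 20286 - 300792 + 177576\right)} = \frac{1}{-541573 - 109140} = \frac{1}{-650713} = - \frac{1}{650713}$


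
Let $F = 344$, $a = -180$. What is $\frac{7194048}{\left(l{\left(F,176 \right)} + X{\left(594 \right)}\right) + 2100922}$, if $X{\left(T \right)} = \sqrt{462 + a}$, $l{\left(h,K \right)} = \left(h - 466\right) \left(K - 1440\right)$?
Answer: $\frac{2703918911040}{847601886103} - \frac{1199008 \sqrt{282}}{847601886103} \approx 3.1901$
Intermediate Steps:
$l{\left(h,K \right)} = \left(-1440 + K\right) \left(-466 + h\right)$ ($l{\left(h,K \right)} = \left(-466 + h\right) \left(-1440 + K\right) = \left(-1440 + K\right) \left(-466 + h\right)$)
$X{\left(T \right)} = \sqrt{282}$ ($X{\left(T \right)} = \sqrt{462 - 180} = \sqrt{282}$)
$\frac{7194048}{\left(l{\left(F,176 \right)} + X{\left(594 \right)}\right) + 2100922} = \frac{7194048}{\left(\left(671040 - 495360 - 82016 + 176 \cdot 344\right) + \sqrt{282}\right) + 2100922} = \frac{7194048}{\left(\left(671040 - 495360 - 82016 + 60544\right) + \sqrt{282}\right) + 2100922} = \frac{7194048}{\left(154208 + \sqrt{282}\right) + 2100922} = \frac{7194048}{2255130 + \sqrt{282}}$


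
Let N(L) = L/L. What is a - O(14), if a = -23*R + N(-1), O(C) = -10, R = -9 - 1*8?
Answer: 402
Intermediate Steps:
R = -17 (R = -9 - 8 = -17)
N(L) = 1
a = 392 (a = -23*(-17) + 1 = 391 + 1 = 392)
a - O(14) = 392 - 1*(-10) = 392 + 10 = 402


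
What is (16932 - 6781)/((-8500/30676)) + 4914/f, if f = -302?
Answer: -11760271994/320875 ≈ -36651.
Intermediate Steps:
(16932 - 6781)/((-8500/30676)) + 4914/f = (16932 - 6781)/((-8500/30676)) + 4914/(-302) = 10151/((-8500*1/30676)) + 4914*(-1/302) = 10151/(-2125/7669) - 2457/151 = 10151*(-7669/2125) - 2457/151 = -77848019/2125 - 2457/151 = -11760271994/320875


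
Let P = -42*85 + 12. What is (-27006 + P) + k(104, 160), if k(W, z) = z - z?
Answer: -30564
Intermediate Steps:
k(W, z) = 0
P = -3558 (P = -3570 + 12 = -3558)
(-27006 + P) + k(104, 160) = (-27006 - 3558) + 0 = -30564 + 0 = -30564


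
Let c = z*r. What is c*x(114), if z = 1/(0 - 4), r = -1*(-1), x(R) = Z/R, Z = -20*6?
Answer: 5/19 ≈ 0.26316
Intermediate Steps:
Z = -120
x(R) = -120/R
r = 1
z = -¼ (z = 1/(-4) = -¼ ≈ -0.25000)
c = -¼ (c = -¼*1 = -¼ ≈ -0.25000)
c*x(114) = -(-30)/114 = -¼*(-20/19) = 5/19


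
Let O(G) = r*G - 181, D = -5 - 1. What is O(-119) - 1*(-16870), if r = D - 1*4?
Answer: 17879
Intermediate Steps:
D = -6
r = -10 (r = -6 - 1*4 = -6 - 4 = -10)
O(G) = -181 - 10*G (O(G) = -10*G - 181 = -181 - 10*G)
O(-119) - 1*(-16870) = (-181 - 10*(-119)) - 1*(-16870) = (-181 + 1190) + 16870 = 1009 + 16870 = 17879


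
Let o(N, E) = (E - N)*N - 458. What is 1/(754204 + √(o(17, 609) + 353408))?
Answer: 377102/284411655301 - √363014/568823310602 ≈ 1.3248e-6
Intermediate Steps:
o(N, E) = -458 + N*(E - N) (o(N, E) = N*(E - N) - 458 = -458 + N*(E - N))
1/(754204 + √(o(17, 609) + 353408)) = 1/(754204 + √((-458 - 1*17² + 609*17) + 353408)) = 1/(754204 + √((-458 - 1*289 + 10353) + 353408)) = 1/(754204 + √((-458 - 289 + 10353) + 353408)) = 1/(754204 + √(9606 + 353408)) = 1/(754204 + √363014)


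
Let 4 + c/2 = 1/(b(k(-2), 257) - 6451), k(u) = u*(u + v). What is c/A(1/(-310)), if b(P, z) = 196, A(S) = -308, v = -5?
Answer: 25021/963270 ≈ 0.025975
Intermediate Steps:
k(u) = u*(-5 + u) (k(u) = u*(u - 5) = u*(-5 + u))
c = -50042/6255 (c = -8 + 2/(196 - 6451) = -8 + 2/(-6255) = -8 + 2*(-1/6255) = -8 - 2/6255 = -50042/6255 ≈ -8.0003)
c/A(1/(-310)) = -50042/6255/(-308) = -50042/6255*(-1/308) = 25021/963270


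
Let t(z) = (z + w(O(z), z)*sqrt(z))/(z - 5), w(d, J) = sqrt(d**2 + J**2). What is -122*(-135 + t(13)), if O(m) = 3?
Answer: 65087/4 - 61*sqrt(2314)/4 ≈ 15538.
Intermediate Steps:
w(d, J) = sqrt(J**2 + d**2)
t(z) = (z + sqrt(z)*sqrt(9 + z**2))/(-5 + z) (t(z) = (z + sqrt(z**2 + 3**2)*sqrt(z))/(z - 5) = (z + sqrt(z**2 + 9)*sqrt(z))/(-5 + z) = (z + sqrt(9 + z**2)*sqrt(z))/(-5 + z) = (z + sqrt(z)*sqrt(9 + z**2))/(-5 + z))
-122*(-135 + t(13)) = -122*(-135 + (13 + sqrt(13)*sqrt(9 + 13**2))/(-5 + 13)) = -122*(-135 + (13 + sqrt(13)*sqrt(9 + 169))/8) = -122*(-135 + (13 + sqrt(13)*sqrt(178))/8) = -122*(-135 + (13 + sqrt(2314))/8) = -122*(-135 + (13/8 + sqrt(2314)/8)) = -122*(-1067/8 + sqrt(2314)/8) = 65087/4 - 61*sqrt(2314)/4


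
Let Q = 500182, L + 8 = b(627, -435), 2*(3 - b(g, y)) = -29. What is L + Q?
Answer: 1000383/2 ≈ 5.0019e+5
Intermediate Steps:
b(g, y) = 35/2 (b(g, y) = 3 - ½*(-29) = 3 + 29/2 = 35/2)
L = 19/2 (L = -8 + 35/2 = 19/2 ≈ 9.5000)
L + Q = 19/2 + 500182 = 1000383/2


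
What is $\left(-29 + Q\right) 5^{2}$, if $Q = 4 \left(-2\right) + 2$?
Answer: $-875$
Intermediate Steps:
$Q = -6$ ($Q = -8 + 2 = -6$)
$\left(-29 + Q\right) 5^{2} = \left(-29 - 6\right) 5^{2} = \left(-35\right) 25 = -875$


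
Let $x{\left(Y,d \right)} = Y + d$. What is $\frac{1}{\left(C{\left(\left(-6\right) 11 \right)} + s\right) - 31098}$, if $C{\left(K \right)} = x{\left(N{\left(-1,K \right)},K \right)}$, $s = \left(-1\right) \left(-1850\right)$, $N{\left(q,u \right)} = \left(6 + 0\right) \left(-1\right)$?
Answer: $- \frac{1}{29320} \approx -3.4106 \cdot 10^{-5}$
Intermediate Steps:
$N{\left(q,u \right)} = -6$ ($N{\left(q,u \right)} = 6 \left(-1\right) = -6$)
$s = 1850$
$C{\left(K \right)} = -6 + K$
$\frac{1}{\left(C{\left(\left(-6\right) 11 \right)} + s\right) - 31098} = \frac{1}{\left(\left(-6 - 66\right) + 1850\right) - 31098} = \frac{1}{\left(-72 + 1850\right) - 31098} = \frac{1}{1778 - 31098} = \frac{1}{-29320} = - \frac{1}{29320}$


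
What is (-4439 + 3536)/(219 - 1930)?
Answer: 903/1711 ≈ 0.52776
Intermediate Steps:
(-4439 + 3536)/(219 - 1930) = -903/(-1711) = -903*(-1/1711) = 903/1711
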